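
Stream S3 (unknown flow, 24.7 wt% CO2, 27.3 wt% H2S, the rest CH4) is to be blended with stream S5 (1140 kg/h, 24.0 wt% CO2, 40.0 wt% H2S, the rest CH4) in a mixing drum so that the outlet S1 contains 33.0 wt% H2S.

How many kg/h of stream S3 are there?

Let S3 be the unknown flow. Total out = 1140 + S3.
H2S balance: 456 + 0.273·S3 = 0.330·(1140 + S3)
(0.273 − 0.330)·S3 = 0.330×1140 − 456 = -79.8
S3 = -79.8 / -0.057 = 1400 kg/h

1400 kg/h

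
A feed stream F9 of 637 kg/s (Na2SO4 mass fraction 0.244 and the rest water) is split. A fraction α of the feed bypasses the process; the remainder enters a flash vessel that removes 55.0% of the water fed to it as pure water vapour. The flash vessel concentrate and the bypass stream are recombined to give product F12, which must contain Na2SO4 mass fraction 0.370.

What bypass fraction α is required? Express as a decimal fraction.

0.181

All 637×0.244 = 155.43 kg/s of Na2SO4 reaches F12, so F12 = 155.43/0.370 = 420.08 kg/s and vapour = 216.92 kg/s.
The evaporator receives (1−α)·637 of feed at 0.756 water and removes 0.550 of that water:
0.550×0.756×(1−α)×637 = 216.92
(1−α) = 216.92/264.86 = 0.8190;  α = 0.1810.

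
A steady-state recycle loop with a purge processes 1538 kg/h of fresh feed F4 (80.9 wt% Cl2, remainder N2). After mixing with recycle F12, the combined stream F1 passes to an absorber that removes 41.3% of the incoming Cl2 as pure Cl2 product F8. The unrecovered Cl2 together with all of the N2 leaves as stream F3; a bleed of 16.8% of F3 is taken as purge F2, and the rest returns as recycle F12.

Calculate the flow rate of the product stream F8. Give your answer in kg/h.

Cl2 in F1: m_A = 1538×0.809 + (1−0.168)·(1−0.413)·m_A, so m_A = 1244.2/0.5116 = 2432 kg/h.
Product F8 = 0.413×2432 = 1004.4 kg/h.

1004 kg/h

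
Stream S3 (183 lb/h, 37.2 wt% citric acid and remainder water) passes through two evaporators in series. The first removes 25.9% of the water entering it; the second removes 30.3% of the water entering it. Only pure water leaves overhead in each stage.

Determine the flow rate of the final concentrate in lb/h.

water in feed = 183×0.628 = 114.92 lb/h.
After stage 1: water left = (1−0.259)×114.92 = 85.159; stream total = 153.23 lb/h.
After stage 2: water left = (1−0.303)×85.159 = 59.356; final concentrate = 127.43 lb/h.

127.4 lb/h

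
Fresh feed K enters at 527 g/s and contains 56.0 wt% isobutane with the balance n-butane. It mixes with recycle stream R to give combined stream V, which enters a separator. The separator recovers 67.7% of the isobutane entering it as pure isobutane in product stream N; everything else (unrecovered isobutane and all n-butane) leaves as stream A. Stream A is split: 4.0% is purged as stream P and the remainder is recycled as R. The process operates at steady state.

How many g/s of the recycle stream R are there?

5698 g/s

n-butane enters only via K and leaves only via the purge: 527×0.440 = 0.040×(n-butane in A), and the separator passes all n-butane, so n-butane in V = n-butane in A = 5797 g/s.
isobutane in V: m_A = 527×0.560 + (1−0.040)·(1−0.677)·m_A, so m_A = 295.12/0.6899 = 427.76 g/s.
A = (1−0.677)×427.76 + 5797 = 5935.2 g/s.
Recycle R = (1−0.040)×5935.2 = 5697.8 g/s.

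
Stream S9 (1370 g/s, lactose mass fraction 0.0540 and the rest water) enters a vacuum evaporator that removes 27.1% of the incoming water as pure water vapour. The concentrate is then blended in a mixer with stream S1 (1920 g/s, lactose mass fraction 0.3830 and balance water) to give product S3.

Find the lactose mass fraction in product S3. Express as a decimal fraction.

0.2754

Vapour removed = 0.271×0.946×1370 = 351.22 g/s; concentrate = 1018.8 g/s.
lactose reaching the mixer = 73.98 (from concentrate) + 1920×0.383 = 809.34 g/s.
Product flow = 1018.8 + 1920 = 2938.8 g/s; lactose fraction = 0.2754.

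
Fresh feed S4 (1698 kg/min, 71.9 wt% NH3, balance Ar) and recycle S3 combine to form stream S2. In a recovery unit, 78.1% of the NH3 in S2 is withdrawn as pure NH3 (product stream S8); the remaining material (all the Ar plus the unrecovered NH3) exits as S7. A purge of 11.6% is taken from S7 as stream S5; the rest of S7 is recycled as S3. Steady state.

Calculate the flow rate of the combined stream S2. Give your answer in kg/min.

5627 kg/min

Ar enters only via S4 and leaves only via the purge: 1698×0.281 = 0.116×(Ar in S7), and the recovery unit passes all Ar, so Ar in S2 = Ar in S7 = 4113.3 kg/min.
NH3 in S2: m_A = 1698×0.719 + (1−0.116)·(1−0.781)·m_A, so m_A = 1220.9/0.8064 = 1514 kg/min.
S2 = 1514 + 4113.3 = 5627.2 kg/min.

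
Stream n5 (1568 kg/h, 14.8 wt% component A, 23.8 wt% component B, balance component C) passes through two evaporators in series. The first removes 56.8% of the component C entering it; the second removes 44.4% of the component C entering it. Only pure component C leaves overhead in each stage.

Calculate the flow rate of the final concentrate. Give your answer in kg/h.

836.5 kg/h

component C in feed = 1568×0.614 = 962.75 kg/h.
After stage 1: component C left = (1−0.568)×962.75 = 415.91; stream total = 1021.2 kg/h.
After stage 2: component C left = (1−0.444)×415.91 = 231.25; final concentrate = 836.49 kg/h.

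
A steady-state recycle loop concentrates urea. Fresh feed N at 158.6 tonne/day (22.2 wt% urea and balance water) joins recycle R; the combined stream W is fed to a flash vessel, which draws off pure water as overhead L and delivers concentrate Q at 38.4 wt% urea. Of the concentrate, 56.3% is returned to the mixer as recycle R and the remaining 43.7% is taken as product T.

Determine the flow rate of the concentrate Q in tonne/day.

209.8 tonne/day

Overall urea balance (none leaves overhead): urea in fresh feed = urea in product, i.e. 158.6×0.222 = (1−0.563)·Q·0.384.
Q = 35.209/(0.384×0.437) = 209.82 tonne/day.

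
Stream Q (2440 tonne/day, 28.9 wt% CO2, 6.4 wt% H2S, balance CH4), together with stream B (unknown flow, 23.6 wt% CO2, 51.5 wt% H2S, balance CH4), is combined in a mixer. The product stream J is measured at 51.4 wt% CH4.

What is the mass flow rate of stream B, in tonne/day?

1225 tonne/day

Let B be the unknown flow. Total out = 2440 + B.
CH4 balance: 1578.7 + 0.249·B = 0.514·(2440 + B)
(0.249 − 0.514)·B = 0.514×2440 − 1578.7 = -324.52
B = -324.52 / -0.265 = 1224.6 tonne/day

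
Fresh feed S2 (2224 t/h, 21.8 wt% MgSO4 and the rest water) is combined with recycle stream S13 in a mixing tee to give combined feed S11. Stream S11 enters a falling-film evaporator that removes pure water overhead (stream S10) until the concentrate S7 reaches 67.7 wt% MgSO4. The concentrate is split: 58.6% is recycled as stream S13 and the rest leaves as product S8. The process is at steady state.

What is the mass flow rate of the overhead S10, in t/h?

Overall MgSO4 balance (none leaves overhead): MgSO4 in fresh feed = MgSO4 in product, i.e. 2224×0.218 = (1−0.586)·S7·0.677.
S7 = 484.83/(0.677×0.414) = 1729.8 t/h.
Recycle S13 = 0.586×1729.8 = 1013.7 t/h.
Combined feed S11 = 2224 + 1013.7 = 3237.7 t/h.
Overhead S10 = S11 − S7 = 3237.7 − 1729.8 = 1507.9 t/h.

1508 t/h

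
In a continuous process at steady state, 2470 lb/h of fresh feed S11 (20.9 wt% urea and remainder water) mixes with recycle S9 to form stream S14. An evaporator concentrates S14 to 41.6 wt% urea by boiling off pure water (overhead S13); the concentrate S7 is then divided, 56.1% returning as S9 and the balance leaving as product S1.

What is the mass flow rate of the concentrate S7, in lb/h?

Overall urea balance (none leaves overhead): urea in fresh feed = urea in product, i.e. 2470×0.209 = (1−0.561)·S7·0.416.
S7 = 516.23/(0.416×0.439) = 2826.7 lb/h.

2827 lb/h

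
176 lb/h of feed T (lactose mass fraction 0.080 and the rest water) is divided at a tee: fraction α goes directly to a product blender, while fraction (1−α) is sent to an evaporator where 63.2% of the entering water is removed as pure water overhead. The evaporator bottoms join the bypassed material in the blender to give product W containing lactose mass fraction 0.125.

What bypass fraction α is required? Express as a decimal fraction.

All 176×0.080 = 14.08 lb/h of lactose reaches W, so W = 14.08/0.125 = 112.64 lb/h and vapour = 63.36 lb/h.
The evaporator receives (1−α)·176 of feed at 0.920 water and removes 0.632 of that water:
0.632×0.920×(1−α)×176 = 63.36
(1−α) = 63.36/102.33 = 0.6192;  α = 0.3808.

0.381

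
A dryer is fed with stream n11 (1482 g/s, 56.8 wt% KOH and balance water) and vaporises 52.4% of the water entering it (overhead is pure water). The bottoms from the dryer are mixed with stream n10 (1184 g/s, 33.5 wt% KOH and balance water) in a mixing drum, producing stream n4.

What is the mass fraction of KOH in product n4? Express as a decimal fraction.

0.5314

Vapour removed = 0.524×0.432×1482 = 335.48 g/s; concentrate = 1146.5 g/s.
KOH reaching the mixer = 841.78 (from concentrate) + 1184×0.335 = 1238.4 g/s.
Product flow = 1146.5 + 1184 = 2330.5 g/s; KOH fraction = 0.5314.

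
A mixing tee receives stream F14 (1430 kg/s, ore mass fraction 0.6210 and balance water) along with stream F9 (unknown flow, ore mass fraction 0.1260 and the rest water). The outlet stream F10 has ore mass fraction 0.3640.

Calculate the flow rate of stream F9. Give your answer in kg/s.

Let F9 be the unknown flow. Total out = 1430 + F9.
ore balance: 888.03 + 0.126·F9 = 0.364·(1430 + F9)
(0.126 − 0.364)·F9 = 0.364×1430 − 888.03 = -367.51
F9 = -367.51 / -0.238 = 1544.2 kg/s

1544 kg/s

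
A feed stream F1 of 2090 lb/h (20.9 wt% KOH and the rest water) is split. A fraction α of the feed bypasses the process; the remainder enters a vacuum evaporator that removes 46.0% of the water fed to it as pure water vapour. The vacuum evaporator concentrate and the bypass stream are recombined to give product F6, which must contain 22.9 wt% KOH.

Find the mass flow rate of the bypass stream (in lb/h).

All 2090×0.209 = 436.81 lb/h of KOH reaches F6, so F6 = 436.81/0.229 = 1907.5 lb/h and vapour = 182.53 lb/h.
The evaporator receives (1−α)·2090 of feed at 0.791 water and removes 0.460 of that water:
0.460×0.791×(1−α)×2090 = 182.53
(1−α) = 182.53/760.47 = 0.2400;  α = 0.7600.
Bypass flow = 0.7600×2090 = 1588.3 lb/h.

1588 lb/h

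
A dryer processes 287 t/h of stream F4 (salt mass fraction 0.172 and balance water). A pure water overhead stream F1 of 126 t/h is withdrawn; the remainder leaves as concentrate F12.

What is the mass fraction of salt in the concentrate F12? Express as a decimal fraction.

salt is not removed: 287×0.172 = 49.364 t/h of salt enters F12.
Concentrate = 287 − 126 = 161 t/h.
Mass fraction = 49.364/161 = 0.307.

0.307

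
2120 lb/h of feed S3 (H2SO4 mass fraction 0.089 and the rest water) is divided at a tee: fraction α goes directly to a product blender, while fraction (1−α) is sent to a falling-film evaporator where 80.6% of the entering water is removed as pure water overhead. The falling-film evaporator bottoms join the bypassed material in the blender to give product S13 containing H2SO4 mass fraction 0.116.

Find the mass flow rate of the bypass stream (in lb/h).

All 2120×0.089 = 188.68 lb/h of H2SO4 reaches S13, so S13 = 188.68/0.116 = 1626.6 lb/h and vapour = 493.45 lb/h.
The evaporator receives (1−α)·2120 of feed at 0.911 water and removes 0.806 of that water:
0.806×0.911×(1−α)×2120 = 493.45
(1−α) = 493.45/1556.6 = 0.3170;  α = 0.6830.
Bypass flow = 0.6830×2120 = 1448 lb/h.

1448 lb/h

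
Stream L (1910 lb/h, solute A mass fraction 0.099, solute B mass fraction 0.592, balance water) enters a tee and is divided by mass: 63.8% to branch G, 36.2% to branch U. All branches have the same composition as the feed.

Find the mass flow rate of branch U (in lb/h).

Branch U flow = 0.362×1910 = 691.42 lb/h.

691.4 lb/h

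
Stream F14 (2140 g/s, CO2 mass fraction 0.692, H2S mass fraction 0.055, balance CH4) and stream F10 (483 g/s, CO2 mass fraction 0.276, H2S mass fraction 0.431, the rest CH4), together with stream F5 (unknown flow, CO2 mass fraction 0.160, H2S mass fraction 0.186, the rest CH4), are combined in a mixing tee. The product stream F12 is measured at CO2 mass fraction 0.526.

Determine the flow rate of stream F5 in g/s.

640.7 g/s

Let F5 be the unknown flow. Total out = 2623 + F5.
CO2 balance: 1614.2 + 0.160·F5 = 0.526·(2623 + F5)
(0.160 − 0.526)·F5 = 0.526×2623 − 1614.2 = -234.49
F5 = -234.49 / -0.366 = 640.68 g/s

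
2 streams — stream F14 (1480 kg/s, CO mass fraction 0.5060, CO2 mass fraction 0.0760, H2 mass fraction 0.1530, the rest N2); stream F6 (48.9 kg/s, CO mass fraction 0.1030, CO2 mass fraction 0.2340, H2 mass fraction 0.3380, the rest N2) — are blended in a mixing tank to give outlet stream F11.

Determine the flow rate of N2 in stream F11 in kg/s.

N2 out = N2 in = 1480×0.265 + 48.9×0.325 = 408.09 kg/s.

408.1 kg/s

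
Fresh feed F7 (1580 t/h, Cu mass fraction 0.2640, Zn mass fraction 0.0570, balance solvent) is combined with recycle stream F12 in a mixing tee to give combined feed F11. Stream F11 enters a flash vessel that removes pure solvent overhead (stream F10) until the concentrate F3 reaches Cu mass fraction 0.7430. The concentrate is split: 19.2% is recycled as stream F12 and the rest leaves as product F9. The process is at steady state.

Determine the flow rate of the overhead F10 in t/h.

1019 t/h

Overall Cu balance (none leaves overhead): Cu in fresh feed = Cu in product, i.e. 1580×0.264 = (1−0.192)·F3·0.743.
F3 = 417.12/(0.743×0.808) = 694.8 t/h.
Recycle F12 = 0.192×694.8 = 133.4 t/h.
Combined feed F11 = 1580 + 133.4 = 1713.4 t/h.
Overhead F10 = F11 − F3 = 1713.4 − 694.8 = 1018.6 t/h.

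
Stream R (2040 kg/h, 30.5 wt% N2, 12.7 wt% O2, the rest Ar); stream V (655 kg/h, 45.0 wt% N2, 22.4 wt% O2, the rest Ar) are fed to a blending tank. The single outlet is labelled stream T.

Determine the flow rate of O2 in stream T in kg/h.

405.8 kg/h

O2 out = O2 in = 2040×0.127 + 655×0.224 = 405.8 kg/h.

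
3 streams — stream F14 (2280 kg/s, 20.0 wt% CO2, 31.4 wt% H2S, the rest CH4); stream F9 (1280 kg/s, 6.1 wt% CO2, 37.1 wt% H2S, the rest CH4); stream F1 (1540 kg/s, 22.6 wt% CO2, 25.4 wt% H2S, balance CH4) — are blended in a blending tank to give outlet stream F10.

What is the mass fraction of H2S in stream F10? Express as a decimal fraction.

0.310

Total flow out = 2280 + 1280 + 1540 = 5100 kg/s.
H2S in = 2280×0.314 + 1280×0.371 + 1540×0.254 = 1582 kg/s.
H2S mass fraction in F10 = 1582/5100 = 0.310.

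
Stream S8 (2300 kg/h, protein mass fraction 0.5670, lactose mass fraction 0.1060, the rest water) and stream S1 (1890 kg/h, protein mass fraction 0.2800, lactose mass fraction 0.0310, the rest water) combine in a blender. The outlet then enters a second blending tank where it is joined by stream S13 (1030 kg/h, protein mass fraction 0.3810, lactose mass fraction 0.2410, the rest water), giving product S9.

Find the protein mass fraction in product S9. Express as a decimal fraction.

Overall, product flow = 5220 kg/h.
protein in = 2300×0.567 + 1890×0.280 + 1030×0.381 = 2225.7 kg/h.
protein fraction in S9 = 0.4264.

0.4264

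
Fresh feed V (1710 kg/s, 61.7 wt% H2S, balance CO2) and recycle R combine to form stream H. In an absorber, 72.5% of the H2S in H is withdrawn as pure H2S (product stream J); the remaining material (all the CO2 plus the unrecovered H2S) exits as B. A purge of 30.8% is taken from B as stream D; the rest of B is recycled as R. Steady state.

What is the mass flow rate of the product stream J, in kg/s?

H2S in H: m_A = 1710×0.617 + (1−0.308)·(1−0.725)·m_A, so m_A = 1055.1/0.8097 = 1303 kg/s.
Product J = 0.725×1303 = 944.7 kg/s.

944.7 kg/s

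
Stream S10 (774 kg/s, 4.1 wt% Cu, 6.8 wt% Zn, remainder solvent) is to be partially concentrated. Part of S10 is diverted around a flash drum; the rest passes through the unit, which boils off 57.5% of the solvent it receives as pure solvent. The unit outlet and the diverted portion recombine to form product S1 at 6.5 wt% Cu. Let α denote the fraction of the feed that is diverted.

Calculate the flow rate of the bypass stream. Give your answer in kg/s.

All 774×0.041 = 31.734 kg/s of Cu reaches S1, so S1 = 31.734/0.065 = 488.22 kg/s and vapour = 285.78 kg/s.
The evaporator receives (1−α)·774 of feed at 0.891 solvent and removes 0.575 of that solvent:
0.575×0.891×(1−α)×774 = 285.78
(1−α) = 285.78/396.54 = 0.7207;  α = 0.2793.
Bypass flow = 0.2793×774 = 216.18 kg/s.

216.2 kg/s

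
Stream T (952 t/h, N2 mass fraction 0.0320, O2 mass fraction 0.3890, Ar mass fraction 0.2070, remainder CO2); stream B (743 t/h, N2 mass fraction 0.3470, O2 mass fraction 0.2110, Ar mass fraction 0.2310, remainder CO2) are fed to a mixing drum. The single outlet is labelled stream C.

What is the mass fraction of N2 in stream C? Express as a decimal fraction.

0.1701

Total flow out = 952 + 743 = 1695 t/h.
N2 in = 952×0.032 + 743×0.347 = 288.28 t/h.
N2 mass fraction in C = 288.28/1695 = 0.1701.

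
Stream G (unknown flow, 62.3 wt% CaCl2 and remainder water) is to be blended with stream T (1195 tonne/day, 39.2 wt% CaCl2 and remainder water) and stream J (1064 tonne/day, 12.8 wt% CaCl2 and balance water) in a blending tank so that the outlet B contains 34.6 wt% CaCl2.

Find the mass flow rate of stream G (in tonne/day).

Let G be the unknown flow. Total out = 2259 + G.
CaCl2 balance: 604.63 + 0.623·G = 0.346·(2259 + G)
(0.623 − 0.346)·G = 0.346×2259 − 604.63 = 176.98
G = 176.98 / 0.277 = 638.92 tonne/day

638.9 tonne/day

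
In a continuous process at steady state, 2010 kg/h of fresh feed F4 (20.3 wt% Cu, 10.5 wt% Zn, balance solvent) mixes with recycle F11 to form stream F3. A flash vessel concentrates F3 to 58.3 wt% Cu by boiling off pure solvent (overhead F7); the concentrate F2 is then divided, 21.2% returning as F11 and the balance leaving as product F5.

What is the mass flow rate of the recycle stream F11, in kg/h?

188.3 kg/h

Overall Cu balance (none leaves overhead): Cu in fresh feed = Cu in product, i.e. 2010×0.203 = (1−0.212)·F2·0.583.
F2 = 408.03/(0.583×0.788) = 888.17 kg/h.
Recycle F11 = 0.212×888.17 = 188.29 kg/h.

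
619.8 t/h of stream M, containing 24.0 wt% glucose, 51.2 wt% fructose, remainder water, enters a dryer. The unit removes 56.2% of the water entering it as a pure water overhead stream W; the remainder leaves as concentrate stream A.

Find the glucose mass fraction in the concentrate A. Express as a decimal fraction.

0.279

glucose is not removed: 619.8×0.240 = 148.75 t/h of glucose enters A.
water entering = 619.8×0.248 = 153.71 t/h; overhead removed = 0.562×153.71 = 86.385 t/h.
Concentrate = 619.8 − 86.385 = 533.41 t/h.
Mass fraction = 148.75/533.41 = 0.279.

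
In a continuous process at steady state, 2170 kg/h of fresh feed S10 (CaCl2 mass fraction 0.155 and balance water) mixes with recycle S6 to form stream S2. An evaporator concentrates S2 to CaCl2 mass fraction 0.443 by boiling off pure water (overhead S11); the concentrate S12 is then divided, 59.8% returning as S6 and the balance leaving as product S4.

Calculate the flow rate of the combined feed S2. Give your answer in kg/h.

3299 kg/h

Overall CaCl2 balance (none leaves overhead): CaCl2 in fresh feed = CaCl2 in product, i.e. 2170×0.155 = (1−0.598)·S12·0.443.
S12 = 336.35/(0.443×0.402) = 1888.7 kg/h.
Recycle S6 = 0.598×1888.7 = 1129.4 kg/h.
Combined feed S2 = 2170 + 1129.4 = 3299.4 kg/h.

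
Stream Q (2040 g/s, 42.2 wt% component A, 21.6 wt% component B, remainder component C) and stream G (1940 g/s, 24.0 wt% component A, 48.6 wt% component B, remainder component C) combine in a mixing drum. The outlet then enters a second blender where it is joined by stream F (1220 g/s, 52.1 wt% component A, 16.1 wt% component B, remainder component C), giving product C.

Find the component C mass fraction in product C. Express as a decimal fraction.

Overall, product flow = 5200 g/s.
component C in = 2040×0.362 + 1940×0.274 + 1220×0.318 = 1658 g/s.
component C fraction in C = 0.3188.

0.3188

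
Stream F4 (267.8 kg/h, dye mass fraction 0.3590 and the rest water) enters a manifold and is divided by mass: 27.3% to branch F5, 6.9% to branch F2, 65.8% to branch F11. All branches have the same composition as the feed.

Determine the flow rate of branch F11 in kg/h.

176.2 kg/h

Branch F11 flow = 0.658×267.8 = 176.21 kg/h.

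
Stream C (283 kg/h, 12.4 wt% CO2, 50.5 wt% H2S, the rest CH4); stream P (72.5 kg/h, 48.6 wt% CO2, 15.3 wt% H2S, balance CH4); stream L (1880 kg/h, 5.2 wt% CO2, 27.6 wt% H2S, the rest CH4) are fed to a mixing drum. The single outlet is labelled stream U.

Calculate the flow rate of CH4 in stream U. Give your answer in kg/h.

CH4 out = CH4 in = 283×0.371 + 72.5×0.361 + 1880×0.672 = 1394.5 kg/h.

1395 kg/h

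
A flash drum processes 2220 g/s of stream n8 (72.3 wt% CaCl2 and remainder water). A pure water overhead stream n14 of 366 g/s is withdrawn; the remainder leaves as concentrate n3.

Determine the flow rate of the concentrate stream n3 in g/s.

1854 g/s

Concentrate = 2220 − 366 = 1854 g/s.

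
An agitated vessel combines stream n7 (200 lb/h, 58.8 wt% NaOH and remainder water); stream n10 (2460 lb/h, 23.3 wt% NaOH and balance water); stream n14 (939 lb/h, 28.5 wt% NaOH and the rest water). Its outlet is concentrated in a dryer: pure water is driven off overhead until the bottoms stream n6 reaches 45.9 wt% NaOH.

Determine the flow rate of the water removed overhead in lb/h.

NaOH entering = 200×0.588 + 2460×0.233 + 939×0.285 = 958.39 lb/h.
All NaOH reports to n6, so n6 = 958.39/0.459 = 2088 lb/h.
Total feed = 3599 lb/h; overhead = 3599 − 2088 = 1511 lb/h.

1511 lb/h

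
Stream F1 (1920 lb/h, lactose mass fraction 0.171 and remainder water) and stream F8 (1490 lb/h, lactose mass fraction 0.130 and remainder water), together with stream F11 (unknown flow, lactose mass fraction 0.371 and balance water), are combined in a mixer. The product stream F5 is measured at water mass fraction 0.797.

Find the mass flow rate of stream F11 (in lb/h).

1013 lb/h

Let F11 be the unknown flow. Total out = 3410 + F11.
water balance: 2888 + 0.629·F11 = 0.797·(3410 + F11)
(0.629 − 0.797)·F11 = 0.797×3410 − 2888 = -170.21
F11 = -170.21 / -0.168 = 1013.2 lb/h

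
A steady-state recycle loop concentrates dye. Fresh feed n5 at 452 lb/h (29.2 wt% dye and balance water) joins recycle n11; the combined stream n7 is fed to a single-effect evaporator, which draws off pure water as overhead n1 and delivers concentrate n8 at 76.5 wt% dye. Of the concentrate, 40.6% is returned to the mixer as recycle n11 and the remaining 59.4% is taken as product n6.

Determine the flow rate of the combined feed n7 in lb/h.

Overall dye balance (none leaves overhead): dye in fresh feed = dye in product, i.e. 452×0.292 = (1−0.406)·n8·0.765.
n8 = 131.98/(0.765×0.594) = 290.45 lb/h.
Recycle n11 = 0.406×290.45 = 117.92 lb/h.
Combined feed n7 = 452 + 117.92 = 569.92 lb/h.

569.9 lb/h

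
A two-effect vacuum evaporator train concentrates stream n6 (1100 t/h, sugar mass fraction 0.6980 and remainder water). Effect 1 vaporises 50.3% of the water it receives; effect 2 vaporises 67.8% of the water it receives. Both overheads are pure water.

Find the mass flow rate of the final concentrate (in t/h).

water in feed = 1100×0.302 = 332.2 t/h.
After stage 1: water left = (1−0.503)×332.2 = 165.1; stream total = 932.9 t/h.
After stage 2: water left = (1−0.678)×165.1 = 53.163; final concentrate = 820.96 t/h.

821 t/h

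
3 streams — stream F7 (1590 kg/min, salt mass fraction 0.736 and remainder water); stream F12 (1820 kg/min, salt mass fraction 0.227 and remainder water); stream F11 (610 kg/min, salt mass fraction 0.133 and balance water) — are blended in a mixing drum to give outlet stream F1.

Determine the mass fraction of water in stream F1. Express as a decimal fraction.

0.586

Total flow out = 1590 + 1820 + 610 = 4020 kg/min.
water in = 1590×0.264 + 1820×0.773 + 610×0.867 = 2355.5 kg/min.
water mass fraction in F1 = 2355.5/4020 = 0.586.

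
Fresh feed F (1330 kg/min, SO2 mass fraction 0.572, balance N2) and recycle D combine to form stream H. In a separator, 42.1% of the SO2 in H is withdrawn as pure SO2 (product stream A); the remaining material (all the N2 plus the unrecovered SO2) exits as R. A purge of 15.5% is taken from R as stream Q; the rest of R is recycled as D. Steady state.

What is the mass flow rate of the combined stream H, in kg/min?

5162 kg/min

N2 enters only via F and leaves only via the purge: 1330×0.428 = 0.155×(N2 in R), and the separator passes all N2, so N2 in H = N2 in R = 3672.5 kg/min.
SO2 in H: m_A = 1330×0.572 + (1−0.155)·(1−0.421)·m_A, so m_A = 760.76/0.5107 = 1489.5 kg/min.
H = 1489.5 + 3672.5 = 5162 kg/min.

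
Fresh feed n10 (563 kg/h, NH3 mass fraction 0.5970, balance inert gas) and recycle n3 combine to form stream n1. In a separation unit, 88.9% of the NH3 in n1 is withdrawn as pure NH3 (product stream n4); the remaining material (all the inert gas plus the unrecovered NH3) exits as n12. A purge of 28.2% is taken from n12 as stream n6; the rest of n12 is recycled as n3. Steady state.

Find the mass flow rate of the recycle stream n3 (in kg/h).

606.8 kg/h

inert gas enters only via n10 and leaves only via the purge: 563×0.403 = 0.282×(inert gas in n12), and the separation unit passes all inert gas, so inert gas in n1 = inert gas in n12 = 804.57 kg/h.
NH3 in n1: m_A = 563×0.597 + (1−0.282)·(1−0.889)·m_A, so m_A = 336.11/0.9203 = 365.22 kg/h.
n12 = (1−0.889)×365.22 + 804.57 = 845.11 kg/h.
Recycle n3 = (1−0.282)×845.11 = 606.79 kg/h.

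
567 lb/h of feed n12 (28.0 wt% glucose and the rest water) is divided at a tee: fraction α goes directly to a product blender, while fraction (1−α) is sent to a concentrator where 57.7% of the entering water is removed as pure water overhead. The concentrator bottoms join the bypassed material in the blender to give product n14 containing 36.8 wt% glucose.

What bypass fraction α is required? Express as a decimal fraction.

0.424

All 567×0.280 = 158.76 lb/h of glucose reaches n14, so n14 = 158.76/0.368 = 431.41 lb/h and vapour = 135.59 lb/h.
The evaporator receives (1−α)·567 of feed at 0.720 water and removes 0.577 of that water:
0.577×0.720×(1−α)×567 = 135.59
(1−α) = 135.59/235.55 = 0.5756;  α = 0.4244.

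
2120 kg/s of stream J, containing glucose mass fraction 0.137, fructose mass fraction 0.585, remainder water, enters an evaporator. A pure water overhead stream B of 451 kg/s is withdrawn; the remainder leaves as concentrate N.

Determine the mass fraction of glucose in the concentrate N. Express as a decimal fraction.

glucose is not removed: 2120×0.137 = 290.44 kg/s of glucose enters N.
Concentrate = 2120 − 451 = 1669 kg/s.
Mass fraction = 290.44/1669 = 0.174.

0.174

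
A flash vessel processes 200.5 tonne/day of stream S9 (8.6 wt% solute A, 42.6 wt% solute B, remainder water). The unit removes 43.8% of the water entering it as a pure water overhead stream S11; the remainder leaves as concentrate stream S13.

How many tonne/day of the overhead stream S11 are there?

water entering = 200.5×0.488 = 97.844 tonne/day; overhead removed = 0.438×97.844 = 42.856 tonne/day.

42.86 tonne/day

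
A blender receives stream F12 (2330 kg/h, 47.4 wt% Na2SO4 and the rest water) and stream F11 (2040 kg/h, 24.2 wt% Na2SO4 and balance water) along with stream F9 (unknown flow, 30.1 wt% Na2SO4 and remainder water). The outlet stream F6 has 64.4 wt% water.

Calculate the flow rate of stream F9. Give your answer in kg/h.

Let F9 be the unknown flow. Total out = 4370 + F9.
water balance: 2771.9 + 0.699·F9 = 0.644·(4370 + F9)
(0.699 − 0.644)·F9 = 0.644×4370 − 2771.9 = 42.38
F9 = 42.38 / 0.055 = 770.55 kg/h

770.5 kg/h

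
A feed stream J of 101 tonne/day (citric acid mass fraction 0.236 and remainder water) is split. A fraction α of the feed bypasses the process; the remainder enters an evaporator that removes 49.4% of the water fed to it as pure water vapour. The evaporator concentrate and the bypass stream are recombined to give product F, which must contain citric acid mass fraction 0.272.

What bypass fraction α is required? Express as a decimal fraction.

All 101×0.236 = 23.836 tonne/day of citric acid reaches F, so F = 23.836/0.272 = 87.632 tonne/day and vapour = 13.368 tonne/day.
The evaporator receives (1−α)·101 of feed at 0.764 water and removes 0.494 of that water:
0.494×0.764×(1−α)×101 = 13.368
(1−α) = 13.368/38.119 = 0.3507;  α = 0.6493.

0.649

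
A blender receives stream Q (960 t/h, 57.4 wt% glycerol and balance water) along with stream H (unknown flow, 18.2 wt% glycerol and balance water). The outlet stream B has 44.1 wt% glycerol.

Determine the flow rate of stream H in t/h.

Let H be the unknown flow. Total out = 960 + H.
glycerol balance: 551.04 + 0.182·H = 0.441·(960 + H)
(0.182 − 0.441)·H = 0.441×960 − 551.04 = -127.68
H = -127.68 / -0.259 = 492.97 t/h

493 t/h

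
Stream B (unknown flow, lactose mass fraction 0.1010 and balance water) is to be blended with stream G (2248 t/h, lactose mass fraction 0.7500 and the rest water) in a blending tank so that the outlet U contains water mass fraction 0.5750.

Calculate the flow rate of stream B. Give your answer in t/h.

2255 t/h

Let B be the unknown flow. Total out = 2248 + B.
water balance: 562 + 0.899·B = 0.575·(2248 + B)
(0.899 − 0.575)·B = 0.575×2248 − 562 = 730.6
B = 730.6 / 0.324 = 2254.9 t/h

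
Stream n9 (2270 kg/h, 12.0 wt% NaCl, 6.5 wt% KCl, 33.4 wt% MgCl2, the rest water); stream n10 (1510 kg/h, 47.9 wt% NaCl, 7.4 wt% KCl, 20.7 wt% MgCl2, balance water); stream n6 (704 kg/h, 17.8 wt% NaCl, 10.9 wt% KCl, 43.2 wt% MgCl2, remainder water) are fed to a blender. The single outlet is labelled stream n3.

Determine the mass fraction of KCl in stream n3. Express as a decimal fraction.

0.075

Total flow out = 2270 + 1510 + 704 = 4484 kg/h.
KCl in = 2270×0.065 + 1510×0.074 + 704×0.109 = 336.03 kg/h.
KCl mass fraction in n3 = 336.03/4484 = 0.075.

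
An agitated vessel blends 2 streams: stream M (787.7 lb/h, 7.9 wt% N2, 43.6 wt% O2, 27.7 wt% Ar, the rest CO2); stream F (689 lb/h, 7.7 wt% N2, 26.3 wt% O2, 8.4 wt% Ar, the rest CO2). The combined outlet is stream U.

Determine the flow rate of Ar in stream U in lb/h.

Ar out = Ar in = 787.7×0.277 + 689×0.084 = 276.07 lb/h.

276.1 lb/h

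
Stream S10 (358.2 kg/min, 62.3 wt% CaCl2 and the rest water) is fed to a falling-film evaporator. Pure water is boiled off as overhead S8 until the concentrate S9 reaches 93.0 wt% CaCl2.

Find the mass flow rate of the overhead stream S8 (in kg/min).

118.2 kg/min

CaCl2 is conserved: 358.2×0.623 = 223.16 kg/min all reports to the concentrate.
Concentrate = 223.16/(target fraction) = 239.96 kg/min.
Overhead = 358.2 − 239.96 = 118.24 kg/min.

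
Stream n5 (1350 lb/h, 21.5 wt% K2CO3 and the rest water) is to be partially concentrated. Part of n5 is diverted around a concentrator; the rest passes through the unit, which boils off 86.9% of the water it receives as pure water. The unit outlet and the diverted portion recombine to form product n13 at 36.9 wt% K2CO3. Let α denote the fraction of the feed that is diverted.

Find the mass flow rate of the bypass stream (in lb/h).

All 1350×0.215 = 290.25 lb/h of K2CO3 reaches n13, so n13 = 290.25/0.369 = 786.59 lb/h and vapour = 563.41 lb/h.
The evaporator receives (1−α)·1350 of feed at 0.785 water and removes 0.869 of that water:
0.869×0.785×(1−α)×1350 = 563.41
(1−α) = 563.41/920.92 = 0.6118;  α = 0.3882.
Bypass flow = 0.3882×1350 = 524.08 lb/h.

524.1 lb/h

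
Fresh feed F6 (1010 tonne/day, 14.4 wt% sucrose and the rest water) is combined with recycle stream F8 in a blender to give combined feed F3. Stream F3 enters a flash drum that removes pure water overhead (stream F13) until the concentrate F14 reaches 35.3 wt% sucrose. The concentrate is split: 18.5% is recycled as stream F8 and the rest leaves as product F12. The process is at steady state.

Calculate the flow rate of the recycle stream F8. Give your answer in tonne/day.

93.52 tonne/day

Overall sucrose balance (none leaves overhead): sucrose in fresh feed = sucrose in product, i.e. 1010×0.144 = (1−0.185)·F14·0.353.
F14 = 145.44/(0.353×0.815) = 505.54 tonne/day.
Recycle F8 = 0.185×505.54 = 93.524 tonne/day.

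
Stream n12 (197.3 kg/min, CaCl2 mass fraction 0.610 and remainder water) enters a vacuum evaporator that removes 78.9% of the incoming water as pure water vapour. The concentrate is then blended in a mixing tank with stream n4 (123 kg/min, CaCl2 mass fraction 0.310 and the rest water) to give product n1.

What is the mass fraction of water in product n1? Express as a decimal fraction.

0.389

Vapour removed = 0.789×0.390×197.3 = 60.711 kg/min; concentrate = 136.59 kg/min.
water reaching the mixer = 16.236 (from concentrate) + 123×0.690 = 101.11 kg/min.
Product flow = 136.59 + 123 = 259.59 kg/min; water fraction = 0.389.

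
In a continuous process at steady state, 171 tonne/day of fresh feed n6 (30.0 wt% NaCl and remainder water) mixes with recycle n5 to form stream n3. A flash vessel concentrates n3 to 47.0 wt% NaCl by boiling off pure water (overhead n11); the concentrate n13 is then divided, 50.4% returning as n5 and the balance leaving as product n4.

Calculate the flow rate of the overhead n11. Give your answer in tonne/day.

61.85 tonne/day

Overall NaCl balance (none leaves overhead): NaCl in fresh feed = NaCl in product, i.e. 171×0.300 = (1−0.504)·n13·0.470.
n13 = 51.3/(0.470×0.496) = 220.06 tonne/day.
Recycle n5 = 0.504×220.06 = 110.91 tonne/day.
Combined feed n3 = 171 + 110.91 = 281.91 tonne/day.
Overhead n11 = n3 − n13 = 281.91 − 220.06 = 61.851 tonne/day.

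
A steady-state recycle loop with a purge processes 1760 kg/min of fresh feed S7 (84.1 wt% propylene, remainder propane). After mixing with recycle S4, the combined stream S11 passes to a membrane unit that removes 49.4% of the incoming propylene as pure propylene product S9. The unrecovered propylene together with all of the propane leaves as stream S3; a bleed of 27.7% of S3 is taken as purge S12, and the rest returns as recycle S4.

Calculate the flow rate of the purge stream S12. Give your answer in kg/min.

propane enters only via S7 and leaves only via the purge: 1760×0.159 = 0.277×(propane in S3), and the membrane unit passes all propane, so propane in S11 = propane in S3 = 1010.3 kg/min.
propylene in S11: m_A = 1760×0.841 + (1−0.277)·(1−0.494)·m_A, so m_A = 1480.2/0.6342 = 2334 kg/min.
S3 = (1−0.494)×2334 + 1010.3 = 2191.3 kg/min.
Purge S12 = 0.277×2191.3 = 606.98 kg/min.

607 kg/min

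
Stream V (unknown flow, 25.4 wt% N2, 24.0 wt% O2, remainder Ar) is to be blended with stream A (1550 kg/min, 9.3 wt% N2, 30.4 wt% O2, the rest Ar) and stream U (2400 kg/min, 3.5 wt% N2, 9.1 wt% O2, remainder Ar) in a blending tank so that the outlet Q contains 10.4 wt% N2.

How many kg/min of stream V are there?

Let V be the unknown flow. Total out = 3950 + V.
N2 balance: 228.15 + 0.254·V = 0.104·(3950 + V)
(0.254 − 0.104)·V = 0.104×3950 − 228.15 = 182.65
V = 182.65 / 0.150 = 1217.7 kg/min

1218 kg/min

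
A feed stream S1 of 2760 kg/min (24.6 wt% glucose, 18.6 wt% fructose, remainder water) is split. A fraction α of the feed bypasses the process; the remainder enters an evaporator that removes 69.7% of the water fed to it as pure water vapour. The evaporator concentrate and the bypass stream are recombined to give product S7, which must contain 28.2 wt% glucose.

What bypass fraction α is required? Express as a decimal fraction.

0.678

All 2760×0.246 = 678.96 kg/min of glucose reaches S7, so S7 = 678.96/0.282 = 2407.7 kg/min and vapour = 352.34 kg/min.
The evaporator receives (1−α)·2760 of feed at 0.568 water and removes 0.697 of that water:
0.697×0.568×(1−α)×2760 = 352.34
(1−α) = 352.34/1092.7 = 0.3225;  α = 0.6775.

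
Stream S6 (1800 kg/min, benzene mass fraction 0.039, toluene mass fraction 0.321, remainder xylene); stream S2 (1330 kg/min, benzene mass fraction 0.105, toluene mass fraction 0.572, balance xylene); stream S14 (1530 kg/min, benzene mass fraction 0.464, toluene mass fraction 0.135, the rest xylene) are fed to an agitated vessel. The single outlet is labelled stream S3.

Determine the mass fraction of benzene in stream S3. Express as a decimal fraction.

0.197

Total flow out = 1800 + 1330 + 1530 = 4660 kg/min.
benzene in = 1800×0.039 + 1330×0.105 + 1530×0.464 = 919.77 kg/min.
benzene mass fraction in S3 = 919.77/4660 = 0.197.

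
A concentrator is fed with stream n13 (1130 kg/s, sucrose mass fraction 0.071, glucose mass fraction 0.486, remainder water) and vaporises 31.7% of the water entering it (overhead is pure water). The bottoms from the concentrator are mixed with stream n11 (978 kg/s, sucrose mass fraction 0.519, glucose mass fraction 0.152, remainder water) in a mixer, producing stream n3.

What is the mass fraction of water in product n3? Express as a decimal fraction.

0.340

Vapour removed = 0.317×0.443×1130 = 158.69 kg/s; concentrate = 971.31 kg/s.
water reaching the mixer = 341.9 (from concentrate) + 978×0.329 = 663.66 kg/s.
Product flow = 971.31 + 978 = 1949.3 kg/s; water fraction = 0.340.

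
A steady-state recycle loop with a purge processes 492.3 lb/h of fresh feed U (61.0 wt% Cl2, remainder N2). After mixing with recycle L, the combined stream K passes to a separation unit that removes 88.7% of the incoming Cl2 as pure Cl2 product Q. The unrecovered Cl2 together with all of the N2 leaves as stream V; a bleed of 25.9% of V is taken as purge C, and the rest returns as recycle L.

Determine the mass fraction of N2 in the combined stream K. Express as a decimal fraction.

N2 enters only via U and leaves only via the purge: 492.3×0.390 = 0.259×(N2 in V), and the separation unit passes all N2, so N2 in K = N2 in V = 741.3 lb/h.
Cl2 in K: m_A = 492.3×0.610 + (1−0.259)·(1−0.887)·m_A, so m_A = 300.3/0.9163 = 327.75 lb/h.
K = 327.75 + 741.3 = 1069 lb/h.
N2 fraction in K = 741.3/1069 = 0.693.

0.693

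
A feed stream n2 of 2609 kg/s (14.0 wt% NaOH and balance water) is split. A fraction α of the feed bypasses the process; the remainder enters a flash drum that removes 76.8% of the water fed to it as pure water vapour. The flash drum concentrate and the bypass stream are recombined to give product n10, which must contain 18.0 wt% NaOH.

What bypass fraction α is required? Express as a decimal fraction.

0.664

All 2609×0.140 = 365.26 kg/s of NaOH reaches n10, so n10 = 365.26/0.180 = 2029.2 kg/s and vapour = 579.78 kg/s.
The evaporator receives (1−α)·2609 of feed at 0.860 water and removes 0.768 of that water:
0.768×0.860×(1−α)×2609 = 579.78
(1−α) = 579.78/1723.2 = 0.3365;  α = 0.6635.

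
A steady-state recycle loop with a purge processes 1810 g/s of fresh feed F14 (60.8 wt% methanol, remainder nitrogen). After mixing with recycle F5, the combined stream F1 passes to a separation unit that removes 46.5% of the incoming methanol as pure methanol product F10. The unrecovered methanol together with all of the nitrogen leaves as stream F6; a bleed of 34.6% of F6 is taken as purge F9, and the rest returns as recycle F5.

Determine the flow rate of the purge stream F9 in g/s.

nitrogen enters only via F14 and leaves only via the purge: 1810×0.392 = 0.346×(nitrogen in F6), and the separation unit passes all nitrogen, so nitrogen in F1 = nitrogen in F6 = 2050.6 g/s.
methanol in F1: m_A = 1810×0.608 + (1−0.346)·(1−0.465)·m_A, so m_A = 1100.5/0.6501 = 1692.8 g/s.
F6 = (1−0.465)×1692.8 + 2050.6 = 2956.3 g/s.
Purge F9 = 0.346×2956.3 = 1022.9 g/s.

1023 g/s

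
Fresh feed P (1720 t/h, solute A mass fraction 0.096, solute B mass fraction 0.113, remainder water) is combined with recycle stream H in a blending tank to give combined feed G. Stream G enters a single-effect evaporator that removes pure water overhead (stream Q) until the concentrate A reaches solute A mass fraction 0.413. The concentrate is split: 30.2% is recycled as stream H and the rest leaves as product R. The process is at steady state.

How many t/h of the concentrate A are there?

572.8 t/h

Overall solute A balance (none leaves overhead): solute A in fresh feed = solute A in product, i.e. 1720×0.096 = (1−0.302)·A·0.413.
A = 165.12/(0.413×0.698) = 572.79 t/h.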